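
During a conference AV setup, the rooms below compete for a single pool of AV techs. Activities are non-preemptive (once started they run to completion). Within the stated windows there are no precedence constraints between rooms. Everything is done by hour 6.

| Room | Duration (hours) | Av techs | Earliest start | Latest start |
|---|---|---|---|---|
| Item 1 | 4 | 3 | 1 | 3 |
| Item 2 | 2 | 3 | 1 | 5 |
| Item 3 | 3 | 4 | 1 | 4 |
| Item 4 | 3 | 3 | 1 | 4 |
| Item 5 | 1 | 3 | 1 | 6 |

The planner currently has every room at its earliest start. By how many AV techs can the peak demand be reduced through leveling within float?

7

Early-start peak: h1:16  h2:13  h3:10  h4:3  h5:0  h6:0 ⇒ 16.
Leveled (Item 1@1, Item 2@1, Item 3@4, Item 4@1, Item 5@3): h1:9  h2:9  h3:9  h4:7  h5:4  h6:4 ⇒ 9.
Reduction 16 − 9 = 7.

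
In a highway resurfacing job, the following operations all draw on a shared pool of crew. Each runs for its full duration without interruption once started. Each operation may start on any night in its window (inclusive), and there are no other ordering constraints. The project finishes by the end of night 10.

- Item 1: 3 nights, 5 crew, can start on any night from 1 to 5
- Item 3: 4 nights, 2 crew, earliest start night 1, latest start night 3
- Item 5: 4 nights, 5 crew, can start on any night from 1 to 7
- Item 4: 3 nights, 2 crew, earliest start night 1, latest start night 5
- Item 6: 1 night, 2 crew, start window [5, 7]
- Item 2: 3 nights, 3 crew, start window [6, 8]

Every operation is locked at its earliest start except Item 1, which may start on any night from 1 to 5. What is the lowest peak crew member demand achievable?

Item 1@1: n1:14  n2:14  n3:14  n4:7  n5:2  n6:3  n7:3  n8:3  n9:0  n10:0 → peak 14
Item 1@2: n1:9  n2:14  n3:14  n4:12  n5:2  n6:3  n7:3  n8:3  n9:0  n10:0 → peak 14
Item 1@3: n1:9  n2:9  n3:14  n4:12  n5:7  n6:3  n7:3  n8:3  n9:0  n10:0 → peak 14
Item 1@4: n1:9  n2:9  n3:9  n4:12  n5:7  n6:8  n7:3  n8:3  n9:0  n10:0 → peak 12
Item 1@5: n1:9  n2:9  n3:9  n4:7  n5:7  n6:8  n7:8  n8:3  n9:0  n10:0 → peak 9
Best is Item 1@5, peak 9.

9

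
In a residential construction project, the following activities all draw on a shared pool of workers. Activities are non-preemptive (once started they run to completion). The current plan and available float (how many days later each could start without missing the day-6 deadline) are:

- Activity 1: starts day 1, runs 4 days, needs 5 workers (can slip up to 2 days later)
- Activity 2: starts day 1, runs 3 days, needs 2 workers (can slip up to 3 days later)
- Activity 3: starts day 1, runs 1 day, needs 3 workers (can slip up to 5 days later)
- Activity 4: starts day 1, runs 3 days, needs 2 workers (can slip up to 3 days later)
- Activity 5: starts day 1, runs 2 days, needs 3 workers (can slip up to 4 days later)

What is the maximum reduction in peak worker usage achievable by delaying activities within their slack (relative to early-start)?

Early-start peak: d1:15  d2:12  d3:9  d4:5  d5:0  d6:0 ⇒ 15.
Leveled (Activity 1@1, Activity 2@1, Activity 3@5, Activity 4@4, Activity 5@5): d1:7  d2:7  d3:7  d4:7  d5:8  d6:5 ⇒ 8.
Reduction 15 − 8 = 7.

7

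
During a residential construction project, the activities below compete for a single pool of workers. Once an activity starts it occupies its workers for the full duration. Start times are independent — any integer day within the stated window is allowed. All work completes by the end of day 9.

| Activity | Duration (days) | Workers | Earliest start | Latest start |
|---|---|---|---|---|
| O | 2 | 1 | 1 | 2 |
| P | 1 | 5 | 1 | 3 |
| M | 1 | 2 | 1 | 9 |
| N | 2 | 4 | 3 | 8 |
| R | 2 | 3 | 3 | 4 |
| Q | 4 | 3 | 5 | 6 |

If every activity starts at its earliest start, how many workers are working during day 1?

At early start, day 1 has: O, P, M.
Demand: 1 + 5 + 2 = 8.

8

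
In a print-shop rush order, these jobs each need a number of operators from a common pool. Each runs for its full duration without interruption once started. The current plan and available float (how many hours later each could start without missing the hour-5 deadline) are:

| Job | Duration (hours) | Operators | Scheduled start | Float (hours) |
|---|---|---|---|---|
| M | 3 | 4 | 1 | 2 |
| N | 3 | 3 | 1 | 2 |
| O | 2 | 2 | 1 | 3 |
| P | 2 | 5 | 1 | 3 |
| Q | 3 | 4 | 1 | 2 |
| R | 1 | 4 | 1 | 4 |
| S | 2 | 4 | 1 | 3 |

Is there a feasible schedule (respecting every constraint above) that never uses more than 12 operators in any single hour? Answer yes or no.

The minimum achievable peak is 13; 12 < 13, so no feasible schedule stays within the cap.

no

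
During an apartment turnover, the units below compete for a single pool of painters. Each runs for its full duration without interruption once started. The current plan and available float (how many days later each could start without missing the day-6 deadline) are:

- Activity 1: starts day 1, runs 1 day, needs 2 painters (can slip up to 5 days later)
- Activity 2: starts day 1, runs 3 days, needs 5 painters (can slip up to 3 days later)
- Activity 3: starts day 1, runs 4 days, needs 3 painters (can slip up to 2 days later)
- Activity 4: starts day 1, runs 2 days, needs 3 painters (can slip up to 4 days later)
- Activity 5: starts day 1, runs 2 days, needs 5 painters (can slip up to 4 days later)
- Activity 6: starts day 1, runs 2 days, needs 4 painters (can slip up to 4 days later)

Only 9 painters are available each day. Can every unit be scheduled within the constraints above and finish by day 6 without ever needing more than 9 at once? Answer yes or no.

no

The minimum achievable peak is 10; 9 < 10, so no feasible schedule stays within the cap.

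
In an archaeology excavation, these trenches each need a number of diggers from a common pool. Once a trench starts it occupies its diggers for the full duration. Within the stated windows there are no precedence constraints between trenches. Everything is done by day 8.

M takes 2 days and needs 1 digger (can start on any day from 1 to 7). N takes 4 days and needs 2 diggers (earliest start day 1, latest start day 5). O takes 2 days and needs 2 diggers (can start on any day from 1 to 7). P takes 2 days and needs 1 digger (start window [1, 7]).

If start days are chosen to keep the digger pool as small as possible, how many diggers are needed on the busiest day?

2

Early-start (M@1, N@1, O@1, P@1) gives peak 6: d1:6  d2:6  d3:2  d4:2  d5:0  d6:0  d7:0  d8:0.
Shift N→3, O→7.
Schedule M@1, N@3, O@7, P@1: d1:2  d2:2  d3:2  d4:2  d5:2  d6:2  d7:2  d8:2 — peak 2.
Total digger-days = 16 over 8 days ⇒ peak ≥ ⌈16/8⌉ = 2, so 2 is optimal.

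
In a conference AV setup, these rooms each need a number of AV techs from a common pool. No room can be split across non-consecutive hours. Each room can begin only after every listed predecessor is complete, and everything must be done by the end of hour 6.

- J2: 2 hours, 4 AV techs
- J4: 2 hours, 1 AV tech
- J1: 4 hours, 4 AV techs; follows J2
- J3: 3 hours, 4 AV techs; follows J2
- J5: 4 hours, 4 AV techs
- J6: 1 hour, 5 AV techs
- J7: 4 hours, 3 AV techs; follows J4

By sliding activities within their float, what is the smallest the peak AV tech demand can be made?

15

Schedule J2@1, J4@1, J1@3, J3@3, J5@1, J6@1, J7@3: h1:14  h2:9  h3:15  h4:15  h5:11  h6:7 — peak 15.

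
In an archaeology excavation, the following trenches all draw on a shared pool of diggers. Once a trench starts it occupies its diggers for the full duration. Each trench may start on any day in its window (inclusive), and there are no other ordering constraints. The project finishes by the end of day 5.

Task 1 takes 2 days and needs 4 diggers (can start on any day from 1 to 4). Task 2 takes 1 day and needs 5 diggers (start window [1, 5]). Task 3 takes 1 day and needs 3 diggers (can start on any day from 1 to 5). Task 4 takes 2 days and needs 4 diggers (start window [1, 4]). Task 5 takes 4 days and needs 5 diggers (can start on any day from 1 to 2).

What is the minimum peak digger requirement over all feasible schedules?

Early-start (Task 1@1, Task 2@1, Task 3@1, Task 4@1, Task 5@1) gives peak 21: d1:21  d2:13  d3:5  d4:5  d5:0.
Shift Task 3→3, Task 4→4, Task 5→2.
Schedule Task 1@1, Task 2@1, Task 3@3, Task 4@4, Task 5@2: d1:9  d2:9  d3:8  d4:9  d5:9 — peak 9.
Total digger-days = 44 over 5 days ⇒ peak ≥ ⌈44/5⌉ = 9, so 9 is optimal.

9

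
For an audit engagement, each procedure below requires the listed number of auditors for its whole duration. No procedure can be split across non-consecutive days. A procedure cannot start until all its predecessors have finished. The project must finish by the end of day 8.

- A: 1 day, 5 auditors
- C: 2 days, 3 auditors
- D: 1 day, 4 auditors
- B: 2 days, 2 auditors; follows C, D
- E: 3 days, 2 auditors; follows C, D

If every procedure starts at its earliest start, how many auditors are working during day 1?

At early start, day 1 has: A, C, D.
Demand: 5 + 3 + 4 = 12.

12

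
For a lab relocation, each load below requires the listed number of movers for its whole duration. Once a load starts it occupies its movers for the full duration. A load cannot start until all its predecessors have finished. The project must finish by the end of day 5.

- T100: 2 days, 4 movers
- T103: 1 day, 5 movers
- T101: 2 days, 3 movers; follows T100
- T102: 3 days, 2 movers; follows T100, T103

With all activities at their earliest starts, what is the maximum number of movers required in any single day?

9

Early-start schedule: T100@1, T103@1, T101@3, T102@3.
Load per day: day 1: 9, day 2: 4, day 3: 5, day 4: 5, day 5: 2.
Peak is 9.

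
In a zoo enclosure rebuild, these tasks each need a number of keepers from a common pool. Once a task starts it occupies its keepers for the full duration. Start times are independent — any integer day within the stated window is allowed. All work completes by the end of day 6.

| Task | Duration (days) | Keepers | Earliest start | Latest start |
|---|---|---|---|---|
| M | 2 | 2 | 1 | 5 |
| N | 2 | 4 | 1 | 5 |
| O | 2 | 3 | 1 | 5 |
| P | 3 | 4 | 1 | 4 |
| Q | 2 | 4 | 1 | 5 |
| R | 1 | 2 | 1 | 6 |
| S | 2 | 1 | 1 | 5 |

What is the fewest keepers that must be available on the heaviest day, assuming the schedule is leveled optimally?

8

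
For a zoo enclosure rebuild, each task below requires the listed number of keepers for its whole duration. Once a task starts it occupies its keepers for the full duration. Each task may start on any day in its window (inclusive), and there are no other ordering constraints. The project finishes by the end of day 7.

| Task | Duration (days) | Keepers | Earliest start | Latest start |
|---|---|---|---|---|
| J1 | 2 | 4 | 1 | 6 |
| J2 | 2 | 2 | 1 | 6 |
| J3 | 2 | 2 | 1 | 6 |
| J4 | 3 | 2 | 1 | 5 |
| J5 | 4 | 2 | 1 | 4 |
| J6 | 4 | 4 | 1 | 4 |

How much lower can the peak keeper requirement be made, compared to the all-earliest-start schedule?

8

Early-start peak: d1:16  d2:16  d3:8  d4:6  d5:0  d6:0  d7:0 ⇒ 16.
Leveled (J1@1, J2@1, J3@1, J4@3, J5@3, J6@3): d1:8  d2:8  d3:8  d4:8  d5:8  d6:6  d7:0 ⇒ 8.
Reduction 16 − 8 = 8.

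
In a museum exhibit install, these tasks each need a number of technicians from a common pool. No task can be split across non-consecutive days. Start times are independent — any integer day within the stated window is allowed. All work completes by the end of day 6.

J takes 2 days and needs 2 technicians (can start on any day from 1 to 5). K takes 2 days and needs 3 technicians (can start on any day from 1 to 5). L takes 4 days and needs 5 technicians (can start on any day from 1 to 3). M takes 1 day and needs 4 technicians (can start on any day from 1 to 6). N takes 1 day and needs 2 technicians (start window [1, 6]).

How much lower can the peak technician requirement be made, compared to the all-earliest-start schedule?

9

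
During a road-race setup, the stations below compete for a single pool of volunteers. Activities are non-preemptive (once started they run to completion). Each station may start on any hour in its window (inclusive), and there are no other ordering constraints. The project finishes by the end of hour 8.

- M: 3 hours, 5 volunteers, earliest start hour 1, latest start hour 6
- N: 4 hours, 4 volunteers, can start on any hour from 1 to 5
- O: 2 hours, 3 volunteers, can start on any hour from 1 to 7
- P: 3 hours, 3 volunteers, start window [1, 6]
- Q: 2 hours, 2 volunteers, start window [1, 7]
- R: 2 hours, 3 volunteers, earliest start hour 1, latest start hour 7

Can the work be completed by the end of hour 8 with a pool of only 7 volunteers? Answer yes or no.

no

The minimum achievable peak is 8; 7 < 8, so no feasible schedule stays within the cap.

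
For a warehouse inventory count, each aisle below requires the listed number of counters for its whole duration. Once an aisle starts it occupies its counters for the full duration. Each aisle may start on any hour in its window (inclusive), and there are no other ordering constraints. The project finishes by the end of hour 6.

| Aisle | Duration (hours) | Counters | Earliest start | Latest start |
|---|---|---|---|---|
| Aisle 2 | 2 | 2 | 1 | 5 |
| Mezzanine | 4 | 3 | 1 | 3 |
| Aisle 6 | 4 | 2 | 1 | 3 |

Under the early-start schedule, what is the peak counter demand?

7

Early-start schedule: Aisle 2@1, Mezzanine@1, Aisle 6@1.
Load per hour: hour 1: 7, hour 2: 7, hour 3: 5, hour 4: 5, hour 5: 0, hour 6: 0.
Peak is 7.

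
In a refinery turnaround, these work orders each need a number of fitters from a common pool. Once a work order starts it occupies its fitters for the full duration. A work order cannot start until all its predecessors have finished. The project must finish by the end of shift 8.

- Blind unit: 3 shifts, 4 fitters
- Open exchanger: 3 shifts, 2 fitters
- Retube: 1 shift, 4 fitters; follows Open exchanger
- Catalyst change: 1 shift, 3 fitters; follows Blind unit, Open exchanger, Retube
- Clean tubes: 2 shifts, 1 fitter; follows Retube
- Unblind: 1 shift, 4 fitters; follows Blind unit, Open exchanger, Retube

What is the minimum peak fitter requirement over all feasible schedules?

6

Early-start (Blind unit@1, Open exchanger@1, Retube@4, Catalyst change@5, Clean tubes@5, Unblind@5) gives peak 8: s1:6  s2:6  s3:6  s4:4  s5:8  s6:1  s7:0  s8:0.
Shift Unblind→6.
Schedule Blind unit@1, Open exchanger@1, Retube@4, Catalyst change@5, Clean tubes@5, Unblind@6: s1:6  s2:6  s3:6  s4:4  s5:4  s6:5  s7:0  s8:0 — peak 6.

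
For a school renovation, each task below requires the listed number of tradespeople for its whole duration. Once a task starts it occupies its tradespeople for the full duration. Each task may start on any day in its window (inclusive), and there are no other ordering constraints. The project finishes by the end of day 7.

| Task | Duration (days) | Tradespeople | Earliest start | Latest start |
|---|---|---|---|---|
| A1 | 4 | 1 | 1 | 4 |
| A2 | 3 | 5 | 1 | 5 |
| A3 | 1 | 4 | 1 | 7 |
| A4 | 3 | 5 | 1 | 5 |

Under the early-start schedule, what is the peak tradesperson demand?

15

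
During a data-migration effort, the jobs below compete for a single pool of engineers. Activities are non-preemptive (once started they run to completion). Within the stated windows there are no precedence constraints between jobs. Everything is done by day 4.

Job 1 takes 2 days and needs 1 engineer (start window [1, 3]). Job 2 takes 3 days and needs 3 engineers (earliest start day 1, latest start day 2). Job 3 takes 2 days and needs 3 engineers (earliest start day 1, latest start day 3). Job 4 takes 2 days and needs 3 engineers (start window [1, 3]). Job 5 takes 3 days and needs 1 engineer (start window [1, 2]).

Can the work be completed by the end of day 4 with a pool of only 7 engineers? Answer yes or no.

no

The minimum achievable peak is 8; 7 < 8, so no feasible schedule stays within the cap.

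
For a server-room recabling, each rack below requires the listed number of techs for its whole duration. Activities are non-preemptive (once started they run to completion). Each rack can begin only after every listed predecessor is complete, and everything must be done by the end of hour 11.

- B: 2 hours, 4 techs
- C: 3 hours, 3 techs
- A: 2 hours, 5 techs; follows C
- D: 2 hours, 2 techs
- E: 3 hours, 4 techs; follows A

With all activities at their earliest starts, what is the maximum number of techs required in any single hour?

Early-start schedule: B@1, C@1, A@4, D@1, E@6.
Load per hour: hour 1: 9, hour 2: 9, hour 3: 3, hour 4: 5, hour 5: 5, hour 6: 4, hour 7: 4, hour 8: 4, hour 9: 0, hour 10: 0, hour 11: 0.
Peak is 9.

9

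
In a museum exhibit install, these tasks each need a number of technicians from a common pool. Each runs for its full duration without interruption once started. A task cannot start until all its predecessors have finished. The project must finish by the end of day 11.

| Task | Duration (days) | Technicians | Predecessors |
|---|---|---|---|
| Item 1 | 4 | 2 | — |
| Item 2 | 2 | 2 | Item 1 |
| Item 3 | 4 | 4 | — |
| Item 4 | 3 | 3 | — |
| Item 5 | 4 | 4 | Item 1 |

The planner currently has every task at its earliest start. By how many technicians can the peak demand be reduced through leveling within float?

3

Early-start peak: d1:9  d2:9  d3:9  d4:6  d5:6  d6:6  d7:4  d8:4  d9:0  d10:0  d11:0 ⇒ 9.
Leveled (Item 1@1, Item 2@5, Item 3@1, Item 4@5, Item 5@8): d1:6  d2:6  d3:6  d4:6  d5:5  d6:5  d7:3  d8:4  d9:4  d10:4  d11:4 ⇒ 6.
Reduction 9 − 6 = 3.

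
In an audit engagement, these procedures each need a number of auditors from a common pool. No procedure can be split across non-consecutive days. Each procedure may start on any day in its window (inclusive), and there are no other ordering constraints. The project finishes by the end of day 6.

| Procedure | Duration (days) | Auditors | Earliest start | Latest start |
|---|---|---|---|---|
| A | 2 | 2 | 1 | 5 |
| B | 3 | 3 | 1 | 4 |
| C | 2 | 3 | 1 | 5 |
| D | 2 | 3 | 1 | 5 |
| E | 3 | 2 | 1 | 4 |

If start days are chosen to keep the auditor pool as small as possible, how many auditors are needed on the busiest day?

6

Early-start (A@1, B@1, C@1, D@1, E@1) gives peak 13: d1:13  d2:13  d3:5  d4:0  d5:0  d6:0.
Shift C→3, D→5, E→4.
Schedule A@1, B@1, C@3, D@5, E@4: d1:5  d2:5  d3:6  d4:5  d5:5  d6:5 — peak 6.
Total auditor-days = 31 over 6 days ⇒ peak ≥ ⌈31/6⌉ = 6, so 6 is optimal.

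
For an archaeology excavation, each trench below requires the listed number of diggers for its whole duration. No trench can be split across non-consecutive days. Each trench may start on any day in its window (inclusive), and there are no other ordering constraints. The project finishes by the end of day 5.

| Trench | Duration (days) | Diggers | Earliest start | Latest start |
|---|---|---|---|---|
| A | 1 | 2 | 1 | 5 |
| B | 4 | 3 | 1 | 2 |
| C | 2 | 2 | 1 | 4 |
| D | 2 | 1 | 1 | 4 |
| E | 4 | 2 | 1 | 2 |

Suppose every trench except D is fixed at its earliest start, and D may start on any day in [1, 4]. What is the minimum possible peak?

9

D@1: d1:10  d2:8  d3:5  d4:5  d5:0 → peak 10
D@2: d1:9  d2:8  d3:6  d4:5  d5:0 → peak 9
D@3: d1:9  d2:7  d3:6  d4:6  d5:0 → peak 9
D@4: d1:9  d2:7  d3:5  d4:6  d5:1 → peak 9
Best is D@2, peak 9.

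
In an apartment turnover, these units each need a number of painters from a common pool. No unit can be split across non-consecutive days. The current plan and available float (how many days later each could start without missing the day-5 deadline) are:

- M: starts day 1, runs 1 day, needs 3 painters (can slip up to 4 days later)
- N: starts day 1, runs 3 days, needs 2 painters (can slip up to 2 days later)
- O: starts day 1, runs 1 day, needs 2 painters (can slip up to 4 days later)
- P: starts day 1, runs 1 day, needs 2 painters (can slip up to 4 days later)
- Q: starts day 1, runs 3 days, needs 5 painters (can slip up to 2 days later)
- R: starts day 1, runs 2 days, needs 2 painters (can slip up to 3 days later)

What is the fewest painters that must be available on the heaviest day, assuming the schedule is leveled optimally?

7

Early-start (M@1, N@1, O@1, P@1, Q@1, R@1) gives peak 16: d1:16  d2:9  d3:7  d4:0  d5:0.
Shift P→2, Q→3, R→4.
Schedule M@1, N@1, O@1, P@2, Q@3, R@4: d1:7  d2:4  d3:7  d4:7  d5:7 — peak 7.
Total painter-days = 32 over 5 days ⇒ peak ≥ ⌈32/5⌉ = 7, so 7 is optimal.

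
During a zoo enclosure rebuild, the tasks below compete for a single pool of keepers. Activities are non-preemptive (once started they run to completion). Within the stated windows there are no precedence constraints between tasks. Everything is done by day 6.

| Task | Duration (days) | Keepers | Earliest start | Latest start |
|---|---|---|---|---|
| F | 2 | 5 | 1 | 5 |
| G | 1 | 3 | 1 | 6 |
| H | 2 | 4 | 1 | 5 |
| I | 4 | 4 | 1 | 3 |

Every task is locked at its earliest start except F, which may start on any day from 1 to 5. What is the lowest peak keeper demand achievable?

11

F@1: d1:16  d2:13  d3:4  d4:4  d5:0  d6:0 → peak 16
F@2: d1:11  d2:13  d3:9  d4:4  d5:0  d6:0 → peak 13
F@3: d1:11  d2:8  d3:9  d4:9  d5:0  d6:0 → peak 11
F@4: d1:11  d2:8  d3:4  d4:9  d5:5  d6:0 → peak 11
F@5: d1:11  d2:8  d3:4  d4:4  d5:5  d6:5 → peak 11
Best is F@3, peak 11.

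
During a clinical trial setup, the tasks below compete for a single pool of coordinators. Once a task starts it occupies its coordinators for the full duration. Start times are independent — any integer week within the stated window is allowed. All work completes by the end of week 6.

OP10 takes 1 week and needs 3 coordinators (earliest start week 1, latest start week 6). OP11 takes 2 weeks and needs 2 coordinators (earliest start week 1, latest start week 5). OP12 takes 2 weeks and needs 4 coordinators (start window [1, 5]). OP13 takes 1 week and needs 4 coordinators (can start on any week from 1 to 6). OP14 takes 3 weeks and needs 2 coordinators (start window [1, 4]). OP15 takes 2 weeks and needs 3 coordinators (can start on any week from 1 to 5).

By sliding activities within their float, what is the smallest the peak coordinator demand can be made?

6

Early-start (OP10@1, OP11@1, OP12@1, OP13@1, OP14@1, OP15@1) gives peak 18: w1:18  w2:11  w3:2  w4:0  w5:0  w6:0.
Shift OP12→2, OP13→4, OP14→3, OP15→5.
Schedule OP10@1, OP11@1, OP12@2, OP13@4, OP14@3, OP15@5: w1:5  w2:6  w3:6  w4:6  w5:5  w6:3 — peak 6.
Total coordinator-weeks = 31 over 6 weeks ⇒ peak ≥ ⌈31/6⌉ = 6, so 6 is optimal.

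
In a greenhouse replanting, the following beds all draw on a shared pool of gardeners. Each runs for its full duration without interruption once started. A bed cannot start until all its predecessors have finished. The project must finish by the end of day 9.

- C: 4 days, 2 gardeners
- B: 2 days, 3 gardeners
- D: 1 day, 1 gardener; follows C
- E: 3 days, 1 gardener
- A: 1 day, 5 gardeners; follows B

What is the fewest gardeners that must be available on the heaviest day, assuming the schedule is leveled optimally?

Early-start (C@1, B@1, D@5, E@1, A@3) gives peak 8: d1:6  d2:6  d3:8  d4:2  d5:1  d6:0  d7:0  d8:0  d9:0.
Shift E→3, A→6.
Schedule C@1, B@1, D@5, E@3, A@6: d1:5  d2:5  d3:3  d4:3  d5:2  d6:5  d7:0  d8:0  d9:0 — peak 5.

5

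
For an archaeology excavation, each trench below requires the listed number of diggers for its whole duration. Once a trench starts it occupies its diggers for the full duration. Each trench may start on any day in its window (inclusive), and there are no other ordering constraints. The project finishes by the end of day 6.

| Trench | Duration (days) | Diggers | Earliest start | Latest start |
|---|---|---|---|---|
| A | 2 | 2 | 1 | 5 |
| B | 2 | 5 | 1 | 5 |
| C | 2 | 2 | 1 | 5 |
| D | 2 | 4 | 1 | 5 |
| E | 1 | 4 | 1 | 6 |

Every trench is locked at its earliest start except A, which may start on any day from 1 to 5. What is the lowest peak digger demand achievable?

A@1: d1:17  d2:13  d3:0  d4:0  d5:0  d6:0 → peak 17
A@2: d1:15  d2:13  d3:2  d4:0  d5:0  d6:0 → peak 15
A@3: d1:15  d2:11  d3:2  d4:2  d5:0  d6:0 → peak 15
A@4: d1:15  d2:11  d3:0  d4:2  d5:2  d6:0 → peak 15
A@5: d1:15  d2:11  d3:0  d4:0  d5:2  d6:2 → peak 15
Best is A@2, peak 15.

15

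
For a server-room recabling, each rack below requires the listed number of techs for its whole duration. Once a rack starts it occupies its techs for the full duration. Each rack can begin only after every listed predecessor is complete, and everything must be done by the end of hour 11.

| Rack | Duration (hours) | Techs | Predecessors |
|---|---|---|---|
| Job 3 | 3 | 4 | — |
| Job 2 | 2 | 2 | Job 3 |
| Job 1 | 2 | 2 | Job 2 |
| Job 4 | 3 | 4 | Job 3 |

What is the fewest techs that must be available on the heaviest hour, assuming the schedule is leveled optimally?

Early-start (Job 3@1, Job 2@4, Job 1@6, Job 4@4) gives peak 6: h1:4  h2:4  h3:4  h4:6  h5:6  h6:6  h7:2  h8:0  h9:0  h10:0  h11:0.
Shift Job 4→8.
Schedule Job 3@1, Job 2@4, Job 1@6, Job 4@8: h1:4  h2:4  h3:4  h4:2  h5:2  h6:2  h7:2  h8:4  h9:4  h10:4  h11:0 — peak 4.

4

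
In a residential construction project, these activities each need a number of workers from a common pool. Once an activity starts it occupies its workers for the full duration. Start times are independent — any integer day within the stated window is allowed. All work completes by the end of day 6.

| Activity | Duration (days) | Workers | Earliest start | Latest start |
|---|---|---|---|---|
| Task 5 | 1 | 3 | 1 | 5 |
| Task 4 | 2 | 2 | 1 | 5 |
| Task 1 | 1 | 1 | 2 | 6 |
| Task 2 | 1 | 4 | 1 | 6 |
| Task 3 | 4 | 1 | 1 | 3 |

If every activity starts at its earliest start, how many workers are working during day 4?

1

At early start, day 4 has: Task 3.
Demand: 1 = 1.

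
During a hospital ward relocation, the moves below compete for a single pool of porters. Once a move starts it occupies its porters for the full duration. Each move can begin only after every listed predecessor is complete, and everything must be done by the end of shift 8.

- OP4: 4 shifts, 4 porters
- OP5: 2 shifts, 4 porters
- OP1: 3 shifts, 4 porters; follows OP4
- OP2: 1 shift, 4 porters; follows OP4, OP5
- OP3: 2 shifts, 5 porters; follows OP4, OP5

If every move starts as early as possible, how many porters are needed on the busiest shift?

13

Early-start schedule: OP4@1, OP5@1, OP1@5, OP2@5, OP3@5.
Load per shift: shift 1: 8, shift 2: 8, shift 3: 4, shift 4: 4, shift 5: 13, shift 6: 9, shift 7: 4, shift 8: 0.
Peak is 13.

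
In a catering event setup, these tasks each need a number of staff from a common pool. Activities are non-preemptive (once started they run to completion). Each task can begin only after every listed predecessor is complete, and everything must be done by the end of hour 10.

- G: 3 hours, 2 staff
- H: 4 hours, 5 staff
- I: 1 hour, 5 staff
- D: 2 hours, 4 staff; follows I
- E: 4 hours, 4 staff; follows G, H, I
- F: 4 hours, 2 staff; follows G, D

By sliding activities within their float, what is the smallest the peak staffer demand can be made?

9

Early-start (G@1, H@1, I@1, D@2, E@5, F@4) gives peak 12: h1:12  h2:11  h3:11  h4:7  h5:6  h6:6  h7:6  h8:4  h9:0  h10:0.
Shift H→2, D→4, E→6, F→6.
Schedule G@1, H@2, I@1, D@4, E@6, F@6: h1:7  h2:7  h3:7  h4:9  h5:9  h6:6  h7:6  h8:6  h9:6  h10:0 — peak 9.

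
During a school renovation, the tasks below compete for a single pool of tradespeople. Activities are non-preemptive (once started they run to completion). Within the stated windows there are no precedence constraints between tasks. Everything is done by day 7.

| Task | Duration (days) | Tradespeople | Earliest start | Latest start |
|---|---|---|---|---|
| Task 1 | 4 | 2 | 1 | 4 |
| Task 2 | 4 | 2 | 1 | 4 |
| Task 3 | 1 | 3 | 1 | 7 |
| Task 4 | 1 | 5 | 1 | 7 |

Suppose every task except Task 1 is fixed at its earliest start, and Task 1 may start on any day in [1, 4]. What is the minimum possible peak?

Task 1@1: d1:12  d2:4  d3:4  d4:4  d5:0  d6:0  d7:0 → peak 12
Task 1@2: d1:10  d2:4  d3:4  d4:4  d5:2  d6:0  d7:0 → peak 10
Task 1@3: d1:10  d2:2  d3:4  d4:4  d5:2  d6:2  d7:0 → peak 10
Task 1@4: d1:10  d2:2  d3:2  d4:4  d5:2  d6:2  d7:2 → peak 10
Best is Task 1@2, peak 10.

10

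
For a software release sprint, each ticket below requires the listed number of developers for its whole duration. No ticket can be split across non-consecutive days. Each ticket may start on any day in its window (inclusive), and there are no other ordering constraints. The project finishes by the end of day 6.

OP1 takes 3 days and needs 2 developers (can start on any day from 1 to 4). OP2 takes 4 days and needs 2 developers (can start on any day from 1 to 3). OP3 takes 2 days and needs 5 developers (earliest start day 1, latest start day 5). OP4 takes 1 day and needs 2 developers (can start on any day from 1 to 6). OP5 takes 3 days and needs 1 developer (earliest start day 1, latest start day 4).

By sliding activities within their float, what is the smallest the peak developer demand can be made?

Early-start (OP1@1, OP2@1, OP3@1, OP4@1, OP5@1) gives peak 12: d1:12  d2:10  d3:5  d4:2  d5:0  d6:0.
Shift OP3→5, OP4→4.
Schedule OP1@1, OP2@1, OP3@5, OP4@4, OP5@1: d1:5  d2:5  d3:5  d4:4  d5:5  d6:5 — peak 5.
Total developer-days = 29 over 6 days ⇒ peak ≥ ⌈29/6⌉ = 5, so 5 is optimal.

5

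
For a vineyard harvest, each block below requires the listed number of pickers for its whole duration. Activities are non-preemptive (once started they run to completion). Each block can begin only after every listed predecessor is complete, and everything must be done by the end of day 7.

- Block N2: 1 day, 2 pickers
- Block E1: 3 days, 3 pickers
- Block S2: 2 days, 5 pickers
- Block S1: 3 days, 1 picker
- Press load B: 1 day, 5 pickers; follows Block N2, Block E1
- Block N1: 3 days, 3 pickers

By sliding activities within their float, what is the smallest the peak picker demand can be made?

Early-start (Block N2@1, Block E1@1, Block S2@1, Block S1@1, Press load B@4, Block N1@1) gives peak 14: d1:14  d2:12  d3:7  d4:5  d5:0  d6:0  d7:0.
Shift Block S2→5, Block S1→4, Press load B→7, Block N1→2.
Schedule Block N2@1, Block E1@1, Block S2@5, Block S1@4, Press load B@7, Block N1@2: d1:5  d2:6  d3:6  d4:4  d5:6  d6:6  d7:5 — peak 6.
Total picker-days = 38 over 7 days ⇒ peak ≥ ⌈38/7⌉ = 6, so 6 is optimal.

6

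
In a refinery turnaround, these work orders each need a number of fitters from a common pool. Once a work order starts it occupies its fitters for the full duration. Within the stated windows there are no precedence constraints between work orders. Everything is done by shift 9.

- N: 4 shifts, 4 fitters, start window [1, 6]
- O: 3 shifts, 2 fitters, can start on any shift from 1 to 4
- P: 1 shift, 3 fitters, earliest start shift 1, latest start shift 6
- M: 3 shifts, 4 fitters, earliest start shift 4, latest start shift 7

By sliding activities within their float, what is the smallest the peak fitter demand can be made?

Early-start (N@1, O@1, P@1, M@4) gives peak 9: s1:9  s2:6  s3:6  s4:8  s5:4  s6:4  s7:0  s8:0  s9:0.
Shift P→5, M→6.
Schedule N@1, O@1, P@5, M@6: s1:6  s2:6  s3:6  s4:4  s5:3  s6:4  s7:4  s8:4  s9:0 — peak 6.

6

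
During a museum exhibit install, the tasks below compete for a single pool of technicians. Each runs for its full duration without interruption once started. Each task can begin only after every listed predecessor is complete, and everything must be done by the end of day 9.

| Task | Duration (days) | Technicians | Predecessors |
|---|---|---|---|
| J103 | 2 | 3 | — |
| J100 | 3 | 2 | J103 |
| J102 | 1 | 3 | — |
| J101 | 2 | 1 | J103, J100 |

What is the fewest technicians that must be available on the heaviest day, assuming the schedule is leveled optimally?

3

Early-start (J103@1, J100@3, J102@1, J101@6) gives peak 6: d1:6  d2:3  d3:2  d4:2  d5:2  d6:1  d7:1  d8:0  d9:0.
Shift J102→6, J101→7.
Schedule J103@1, J100@3, J102@6, J101@7: d1:3  d2:3  d3:2  d4:2  d5:2  d6:3  d7:1  d8:1  d9:0 — peak 3.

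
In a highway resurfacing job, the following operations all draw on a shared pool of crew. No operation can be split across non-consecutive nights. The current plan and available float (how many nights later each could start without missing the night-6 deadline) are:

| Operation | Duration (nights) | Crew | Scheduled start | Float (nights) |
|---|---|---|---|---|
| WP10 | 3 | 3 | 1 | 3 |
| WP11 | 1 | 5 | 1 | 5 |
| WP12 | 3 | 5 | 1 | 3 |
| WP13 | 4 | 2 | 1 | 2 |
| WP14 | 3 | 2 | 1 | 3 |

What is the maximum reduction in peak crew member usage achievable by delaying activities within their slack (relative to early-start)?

Early-start peak: n1:17  n2:12  n3:12  n4:2  n5:0  n6:0 ⇒ 17.
Leveled (WP10@1, WP11@1, WP12@4, WP13@2, WP14@2): n1:8  n2:7  n3:7  n4:9  n5:7  n6:5 ⇒ 9.
Reduction 17 − 9 = 8.

8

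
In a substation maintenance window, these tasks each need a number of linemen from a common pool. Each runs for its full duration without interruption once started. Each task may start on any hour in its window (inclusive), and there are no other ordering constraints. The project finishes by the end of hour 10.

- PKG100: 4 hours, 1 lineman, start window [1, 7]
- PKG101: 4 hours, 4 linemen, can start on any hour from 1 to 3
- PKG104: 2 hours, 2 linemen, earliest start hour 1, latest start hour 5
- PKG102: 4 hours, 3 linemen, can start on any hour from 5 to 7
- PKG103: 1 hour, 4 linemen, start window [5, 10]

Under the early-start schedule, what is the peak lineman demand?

7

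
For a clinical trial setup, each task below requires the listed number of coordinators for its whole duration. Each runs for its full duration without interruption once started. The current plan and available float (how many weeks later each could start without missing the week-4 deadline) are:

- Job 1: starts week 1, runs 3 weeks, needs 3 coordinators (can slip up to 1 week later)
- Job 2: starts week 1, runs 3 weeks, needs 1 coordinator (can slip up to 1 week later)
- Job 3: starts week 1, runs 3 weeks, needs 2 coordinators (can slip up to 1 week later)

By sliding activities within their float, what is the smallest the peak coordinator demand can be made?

6

Schedule Job 1@1, Job 2@1, Job 3@1: w1:6  w2:6  w3:6  w4:0 — peak 6.
No arrangement of the 8 feasible schedules does better.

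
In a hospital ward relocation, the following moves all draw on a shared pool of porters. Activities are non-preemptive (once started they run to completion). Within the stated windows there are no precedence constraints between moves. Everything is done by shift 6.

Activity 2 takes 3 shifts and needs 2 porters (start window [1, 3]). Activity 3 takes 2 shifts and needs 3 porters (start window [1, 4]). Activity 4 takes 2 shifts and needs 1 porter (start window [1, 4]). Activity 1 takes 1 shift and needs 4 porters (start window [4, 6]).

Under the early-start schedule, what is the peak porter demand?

6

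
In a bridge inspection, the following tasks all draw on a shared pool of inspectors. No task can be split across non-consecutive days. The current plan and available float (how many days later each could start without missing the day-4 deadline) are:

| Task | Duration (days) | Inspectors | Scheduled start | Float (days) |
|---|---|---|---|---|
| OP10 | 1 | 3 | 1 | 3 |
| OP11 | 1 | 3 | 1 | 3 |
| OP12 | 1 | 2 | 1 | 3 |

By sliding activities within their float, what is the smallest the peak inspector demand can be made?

Early-start (OP10@1, OP11@1, OP12@1) gives peak 8: d1:8  d2:0  d3:0  d4:0.
Shift OP11→2, OP12→3.
Schedule OP10@1, OP11@2, OP12@3: d1:3  d2:3  d3:2  d4:0 — peak 3.

3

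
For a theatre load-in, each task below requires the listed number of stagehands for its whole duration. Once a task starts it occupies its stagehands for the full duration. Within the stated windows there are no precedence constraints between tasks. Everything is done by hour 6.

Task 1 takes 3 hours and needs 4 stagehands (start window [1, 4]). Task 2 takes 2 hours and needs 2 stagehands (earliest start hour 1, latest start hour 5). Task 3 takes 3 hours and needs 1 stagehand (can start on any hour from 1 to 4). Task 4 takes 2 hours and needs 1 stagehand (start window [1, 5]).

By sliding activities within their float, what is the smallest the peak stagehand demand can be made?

Early-start (Task 1@1, Task 2@1, Task 3@1, Task 4@1) gives peak 8: h1:8  h2:8  h3:5  h4:0  h5:0  h6:0.
Shift Task 2→4, Task 3→4, Task 4→4.
Schedule Task 1@1, Task 2@4, Task 3@4, Task 4@4: h1:4  h2:4  h3:4  h4:4  h5:4  h6:1 — peak 4.
Total stagehand-hours = 21 over 6 hours ⇒ peak ≥ ⌈21/6⌉ = 4, so 4 is optimal.

4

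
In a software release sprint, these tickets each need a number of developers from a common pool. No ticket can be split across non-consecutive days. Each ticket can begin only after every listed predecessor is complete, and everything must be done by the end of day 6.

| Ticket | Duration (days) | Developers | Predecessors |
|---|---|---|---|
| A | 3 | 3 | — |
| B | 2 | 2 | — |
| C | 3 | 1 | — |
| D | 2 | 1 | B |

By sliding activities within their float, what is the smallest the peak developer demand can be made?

4

Early-start (A@1, B@1, C@1, D@3) gives peak 6: d1:6  d2:6  d3:5  d4:1  d5:0  d6:0.
Shift A→3, D→4.
Schedule A@3, B@1, C@1, D@4: d1:3  d2:3  d3:4  d4:4  d5:4  d6:0 — peak 4.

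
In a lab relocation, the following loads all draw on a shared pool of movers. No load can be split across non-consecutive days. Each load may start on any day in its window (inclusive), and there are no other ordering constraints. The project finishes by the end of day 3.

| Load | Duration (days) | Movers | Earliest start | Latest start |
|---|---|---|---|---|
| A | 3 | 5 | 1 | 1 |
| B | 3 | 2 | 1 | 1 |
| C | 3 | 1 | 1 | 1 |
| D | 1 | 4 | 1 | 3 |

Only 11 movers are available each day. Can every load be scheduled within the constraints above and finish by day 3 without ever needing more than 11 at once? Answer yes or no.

no

The minimum achievable peak is 12; 11 < 12, so no feasible schedule stays within the cap.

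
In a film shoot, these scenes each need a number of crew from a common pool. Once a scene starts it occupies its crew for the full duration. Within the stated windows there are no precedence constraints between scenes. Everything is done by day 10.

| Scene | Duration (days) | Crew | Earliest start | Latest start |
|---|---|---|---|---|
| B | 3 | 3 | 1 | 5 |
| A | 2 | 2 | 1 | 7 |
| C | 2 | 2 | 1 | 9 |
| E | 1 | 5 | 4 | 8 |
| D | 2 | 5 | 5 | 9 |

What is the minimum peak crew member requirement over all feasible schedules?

5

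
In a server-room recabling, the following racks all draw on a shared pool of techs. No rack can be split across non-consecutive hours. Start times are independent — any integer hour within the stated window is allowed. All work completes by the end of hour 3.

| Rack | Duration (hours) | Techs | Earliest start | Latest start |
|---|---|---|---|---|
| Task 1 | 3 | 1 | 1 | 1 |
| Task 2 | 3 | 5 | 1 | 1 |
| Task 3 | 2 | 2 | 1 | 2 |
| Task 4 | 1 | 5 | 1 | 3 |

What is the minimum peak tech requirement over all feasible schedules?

11

Early-start (Task 1@1, Task 2@1, Task 3@1, Task 4@1) gives peak 13: h1:13  h2:8  h3:6.
Shift Task 4→3.
Schedule Task 1@1, Task 2@1, Task 3@1, Task 4@3: h1:8  h2:8  h3:11 — peak 11.
No arrangement of the 6 feasible schedules does better.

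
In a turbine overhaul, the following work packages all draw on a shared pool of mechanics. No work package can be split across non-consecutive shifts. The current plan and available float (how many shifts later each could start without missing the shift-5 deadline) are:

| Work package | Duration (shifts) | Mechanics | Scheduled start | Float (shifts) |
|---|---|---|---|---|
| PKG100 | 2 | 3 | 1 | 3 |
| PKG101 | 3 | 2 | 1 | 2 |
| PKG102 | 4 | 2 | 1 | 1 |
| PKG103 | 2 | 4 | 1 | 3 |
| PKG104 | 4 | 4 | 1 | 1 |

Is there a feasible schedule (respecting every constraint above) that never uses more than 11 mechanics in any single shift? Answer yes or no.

Schedule PKG100@1, PKG101@1, PKG102@1, PKG103@4, PKG104@1: s1:11  s2:11  s3:8  s4:10  s5:4 — peak 11 ≤ 11.

yes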